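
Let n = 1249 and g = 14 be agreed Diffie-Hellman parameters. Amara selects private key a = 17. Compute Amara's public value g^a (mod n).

Public value = 14^17 (mod 1249).
14^1 ≡ 14 (mod 1249)
14^2 = (14^1)^2 ≡ 14^2 = 196 ≡ 196 (mod 1249)
14^4 = (14^2)^2 ≡ 196^2 = 38416 ≡ 946 (mod 1249)
14^8 = (14^4)^2 ≡ 946^2 = 894916 ≡ 632 (mod 1249)
14^16 = (14^8)^2 ≡ 632^2 = 399424 ≡ 993 (mod 1249)
14^17 = 14^16 · 14^1 ≡ 993 · 14 ≡ 163 (mod 1249).

163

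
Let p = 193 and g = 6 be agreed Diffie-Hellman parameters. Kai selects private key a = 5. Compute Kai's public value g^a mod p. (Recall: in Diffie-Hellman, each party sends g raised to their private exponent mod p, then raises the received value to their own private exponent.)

56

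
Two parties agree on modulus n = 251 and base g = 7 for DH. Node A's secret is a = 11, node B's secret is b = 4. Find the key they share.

Node B sends B = g^b mod n = 7^4 mod 251.
7^1 ≡ 7 (mod 251)
7^2 = (7^1)^2 ≡ 7^2 = 49 ≡ 49 (mod 251)
7^4 = (7^2)^2 ≡ 49^2 = 2401 ≡ 142 (mod 251)
So B = 142. Node A then computes K = B^a mod n = 142^11 mod 251.
142^1 ≡ 142 (mod 251)
142^2 = (142^1)^2 ≡ 142^2 = 20164 ≡ 84 (mod 251)
142^4 = (142^2)^2 ≡ 84^2 = 7056 ≡ 28 (mod 251)
142^8 = (142^4)^2 ≡ 28^2 = 784 ≡ 31 (mod 251)
142^11 = 142^8 · 142^2 · 142^1 ≡ 31 · 84 · 142 ≡ 45 (mod 251).

45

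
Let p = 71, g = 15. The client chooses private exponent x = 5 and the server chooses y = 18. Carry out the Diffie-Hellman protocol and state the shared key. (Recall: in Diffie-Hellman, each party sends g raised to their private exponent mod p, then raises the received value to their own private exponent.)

32

The server sends B = g^y mod p = 15^18 mod 71.
15^1 ≡ 15 (mod 71)
15^2 = (15^1)^2 ≡ 15^2 = 225 ≡ 12 (mod 71)
15^4 = (15^2)^2 ≡ 12^2 = 144 ≡ 2 (mod 71)
15^8 = (15^4)^2 ≡ 2^2 = 4 ≡ 4 (mod 71)
15^16 = (15^8)^2 ≡ 4^2 = 16 ≡ 16 (mod 71)
15^18 = 15^16 · 15^2 ≡ 16 · 12 ≡ 50 (mod 71).
So B = 50. The client then computes K = B^x mod p = 50^5 mod 71.
50^1 ≡ 50 (mod 71)
50^2 = (50^1)^2 ≡ 50^2 = 2500 ≡ 15 (mod 71)
50^4 = (50^2)^2 ≡ 15^2 = 225 ≡ 12 (mod 71)
50^5 = 50^4 · 50^1 ≡ 12 · 50 ≡ 32 (mod 71).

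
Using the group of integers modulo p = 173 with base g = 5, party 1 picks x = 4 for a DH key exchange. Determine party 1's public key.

Public value = 5^4 mod 173.
5^1 ≡ 5 (mod 173)
5^2 = (5^1)^2 ≡ 5^2 = 25 ≡ 25 (mod 173)
5^4 = (5^2)^2 ≡ 25^2 = 625 ≡ 106 (mod 173)

106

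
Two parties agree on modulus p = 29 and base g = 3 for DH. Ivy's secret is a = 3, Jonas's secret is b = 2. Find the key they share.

Jonas sends B = g^b mod p = 3^2 mod 29.
3^1 ≡ 3 (mod 29)
3^2 = (3^1)^2 ≡ 3^2 = 9 ≡ 9 (mod 29)
So B = 9. Ivy then computes K = B^a mod p = 9^3 mod 29.
9^1 ≡ 9 (mod 29)
9^2 = (9^1)^2 ≡ 9^2 = 81 ≡ 23 (mod 29)
9^3 = 9^2 · 9^1 ≡ 23 · 9 ≡ 4 (mod 29).

4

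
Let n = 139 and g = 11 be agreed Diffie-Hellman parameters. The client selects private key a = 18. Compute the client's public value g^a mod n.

77

Public value = 11^18 mod 139.
11^1 ≡ 11 (mod 139)
11^2 = (11^1)^2 ≡ 11^2 = 121 ≡ 121 (mod 139)
11^4 = (11^2)^2 ≡ 121^2 = 14641 ≡ 46 (mod 139)
11^8 = (11^4)^2 ≡ 46^2 = 2116 ≡ 31 (mod 139)
11^16 = (11^8)^2 ≡ 31^2 = 961 ≡ 127 (mod 139)
11^18 = 11^16 · 11^2 ≡ 127 · 121 ≡ 77 (mod 139).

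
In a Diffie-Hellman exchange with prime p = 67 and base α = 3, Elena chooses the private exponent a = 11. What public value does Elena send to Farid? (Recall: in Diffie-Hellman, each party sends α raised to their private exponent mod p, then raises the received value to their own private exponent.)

66

Public value = 3^11 mod 67.
3^1 ≡ 3 (mod 67)
3^2 = (3^1)^2 ≡ 3^2 = 9 ≡ 9 (mod 67)
3^4 = (3^2)^2 ≡ 9^2 = 81 ≡ 14 (mod 67)
3^8 = (3^4)^2 ≡ 14^2 = 196 ≡ 62 (mod 67)
3^11 = 3^8 · 3^2 · 3^1 ≡ 62 · 9 · 3 ≡ 66 (mod 67).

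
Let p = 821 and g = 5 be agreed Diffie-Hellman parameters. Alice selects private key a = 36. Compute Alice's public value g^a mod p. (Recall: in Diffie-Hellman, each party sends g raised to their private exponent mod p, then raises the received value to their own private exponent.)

Public value = 5^36 mod 821.
5^1 ≡ 5 (mod 821)
5^2 = (5^1)^2 ≡ 5^2 = 25 ≡ 25 (mod 821)
5^4 = (5^2)^2 ≡ 25^2 = 625 ≡ 625 (mod 821)
5^8 = (5^4)^2 ≡ 625^2 = 390625 ≡ 650 (mod 821)
5^16 = (5^8)^2 ≡ 650^2 = 422500 ≡ 506 (mod 821)
5^32 = (5^16)^2 ≡ 506^2 = 256036 ≡ 705 (mod 821)
5^36 = 5^32 · 5^4 ≡ 705 · 625 ≡ 569 (mod 821).

569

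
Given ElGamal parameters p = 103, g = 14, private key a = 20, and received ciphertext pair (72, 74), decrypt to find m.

57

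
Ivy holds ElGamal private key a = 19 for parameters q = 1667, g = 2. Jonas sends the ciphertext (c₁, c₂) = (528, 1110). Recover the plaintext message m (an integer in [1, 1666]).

Shared mask s = c₁^a mod q = 528^19 mod 1667.
528^1 ≡ 528 (mod 1667)
528^2 = (528^1)^2 ≡ 528^2 = 278784 ≡ 395 (mod 1667)
528^4 = (528^2)^2 ≡ 395^2 = 156025 ≡ 994 (mod 1667)
528^8 = (528^4)^2 ≡ 994^2 = 988036 ≡ 1172 (mod 1667)
528^16 = (528^8)^2 ≡ 1172^2 = 1373584 ≡ 1643 (mod 1667)
528^19 = 528^16 · 528^2 · 528^1 ≡ 1643 · 395 · 528 ≡ 561 (mod 1667).
So s = 561; s⁻¹ ≡ 1563 (mod 1667).
m = c₂ · s⁻¹ mod 1667 = 1110 · 1563 mod 1667 = 1250.

1250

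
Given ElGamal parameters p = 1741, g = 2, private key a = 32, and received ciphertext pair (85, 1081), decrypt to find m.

1474

Shared mask s = c₁^a mod p = 85^32 mod 1741.
85^1 ≡ 85 (mod 1741)
85^2 = (85^1)^2 ≡ 85^2 = 7225 ≡ 261 (mod 1741)
85^4 = (85^2)^2 ≡ 261^2 = 68121 ≡ 222 (mod 1741)
85^8 = (85^4)^2 ≡ 222^2 = 49284 ≡ 536 (mod 1741)
85^16 = (85^8)^2 ≡ 536^2 = 287296 ≡ 31 (mod 1741)
85^32 = (85^16)^2 ≡ 31^2 = 961 ≡ 961 (mod 1741)
So s = 961; s⁻¹ ≡ 404 (mod 1741).
m = c₂ · s⁻¹ mod 1741 = 1081 · 404 mod 1741 = 1474.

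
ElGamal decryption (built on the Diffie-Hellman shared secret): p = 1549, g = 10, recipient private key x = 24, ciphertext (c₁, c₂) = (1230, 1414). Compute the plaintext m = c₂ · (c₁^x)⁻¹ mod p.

Shared mask s = c₁^x mod p = 1230^24 mod 1549.
1230^1 ≡ 1230 (mod 1549)
1230^2 = (1230^1)^2 ≡ 1230^2 = 1512900 ≡ 1076 (mod 1549)
1230^4 = (1230^2)^2 ≡ 1076^2 = 1157776 ≡ 673 (mod 1549)
1230^8 = (1230^4)^2 ≡ 673^2 = 452929 ≡ 621 (mod 1549)
1230^16 = (1230^8)^2 ≡ 621^2 = 385641 ≡ 1489 (mod 1549)
1230^24 = 1230^16 · 1230^8 ≡ 1489 · 621 ≡ 1465 (mod 1549).
So s = 1465; s⁻¹ ≡ 461 (mod 1549).
m = c₂ · s⁻¹ mod 1549 = 1414 · 461 mod 1549 = 1274.

1274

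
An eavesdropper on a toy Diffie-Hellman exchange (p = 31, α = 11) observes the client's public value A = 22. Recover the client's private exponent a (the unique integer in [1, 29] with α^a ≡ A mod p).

Try successive powers of 11 modulo 31:
11^1 ≡ 11
11^2 ≡ 28
11^3 ≡ 29
11^4 ≡ 9
11^5 ≡ 6
11^6 ≡ 4
11^7 ≡ 13
11^8 ≡ 19
11^9 ≡ 23
11^10 ≡ 5
11^11 ≡ 24
11^12 ≡ 16
11^13 ≡ 21
11^14 ≡ 14
11^15 ≡ 30
11^16 ≡ 20
11^17 ≡ 3
11^18 ≡ 2
11^19 ≡ 22
Found: a = 19.

19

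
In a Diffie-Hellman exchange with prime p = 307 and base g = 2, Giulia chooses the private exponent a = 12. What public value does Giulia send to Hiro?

Public value = 2^12 mod 307.
2^1 ≡ 2 (mod 307)
2^2 = (2^1)^2 ≡ 2^2 = 4 ≡ 4 (mod 307)
2^4 = (2^2)^2 ≡ 4^2 = 16 ≡ 16 (mod 307)
2^8 = (2^4)^2 ≡ 16^2 = 256 ≡ 256 (mod 307)
2^12 = 2^8 · 2^4 ≡ 256 · 16 ≡ 105 (mod 307).

105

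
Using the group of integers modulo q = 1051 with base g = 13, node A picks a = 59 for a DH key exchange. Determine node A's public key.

Public value = 13^59 mod 1051.
13^1 ≡ 13 (mod 1051)
13^2 = (13^1)^2 ≡ 13^2 = 169 ≡ 169 (mod 1051)
13^4 = (13^2)^2 ≡ 169^2 = 28561 ≡ 184 (mod 1051)
13^8 = (13^4)^2 ≡ 184^2 = 33856 ≡ 224 (mod 1051)
13^16 = (13^8)^2 ≡ 224^2 = 50176 ≡ 779 (mod 1051)
13^32 = (13^16)^2 ≡ 779^2 = 606841 ≡ 414 (mod 1051)
13^59 = 13^32 · 13^16 · 13^8 · 13^2 · 13^1 ≡ 414 · 779 · 224 · 169 · 13 ≡ 678 (mod 1051).

678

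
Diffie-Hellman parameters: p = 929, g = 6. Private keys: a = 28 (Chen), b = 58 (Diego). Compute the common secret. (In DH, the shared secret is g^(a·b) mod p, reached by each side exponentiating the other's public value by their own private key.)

605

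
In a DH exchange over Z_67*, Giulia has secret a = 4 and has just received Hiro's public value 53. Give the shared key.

Shared key K = 53^4 mod 67.
53^1 ≡ 53 (mod 67)
53^2 = (53^1)^2 ≡ 53^2 = 2809 ≡ 62 (mod 67)
53^4 = (53^2)^2 ≡ 62^2 = 3844 ≡ 25 (mod 67)

25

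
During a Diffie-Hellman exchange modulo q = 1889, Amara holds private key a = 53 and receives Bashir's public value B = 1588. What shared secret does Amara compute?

1585

Shared key K = 1588^53 mod 1889.
1588^1 ≡ 1588 (mod 1889)
1588^2 = (1588^1)^2 ≡ 1588^2 = 2521744 ≡ 1818 (mod 1889)
1588^4 = (1588^2)^2 ≡ 1818^2 = 3305124 ≡ 1263 (mod 1889)
1588^8 = (1588^4)^2 ≡ 1263^2 = 1595169 ≡ 853 (mod 1889)
1588^16 = (1588^8)^2 ≡ 853^2 = 727609 ≡ 344 (mod 1889)
1588^32 = (1588^16)^2 ≡ 344^2 = 118336 ≡ 1218 (mod 1889)
1588^53 = 1588^32 · 1588^16 · 1588^4 · 1588^1 ≡ 1218 · 344 · 1263 · 1588 ≡ 1585 (mod 1889).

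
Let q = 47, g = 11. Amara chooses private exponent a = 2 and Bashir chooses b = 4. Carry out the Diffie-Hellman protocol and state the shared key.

12

Amara sends A = g^a mod q = 11^2 mod 47.
11^1 ≡ 11 (mod 47)
11^2 = (11^1)^2 ≡ 11^2 = 121 ≡ 27 (mod 47)
So A = 27. Bashir then computes K = A^b mod q = 27^4 mod 47.
27^1 ≡ 27 (mod 47)
27^2 = (27^1)^2 ≡ 27^2 = 729 ≡ 24 (mod 47)
27^4 = (27^2)^2 ≡ 24^2 = 576 ≡ 12 (mod 47)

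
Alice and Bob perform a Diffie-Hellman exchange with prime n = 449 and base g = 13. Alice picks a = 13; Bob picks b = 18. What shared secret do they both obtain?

Bob sends B = g^b mod n = 13^18 mod 449.
13^1 ≡ 13 (mod 449)
13^2 = (13^1)^2 ≡ 13^2 = 169 ≡ 169 (mod 449)
13^4 = (13^2)^2 ≡ 169^2 = 28561 ≡ 274 (mod 449)
13^8 = (13^4)^2 ≡ 274^2 = 75076 ≡ 93 (mod 449)
13^16 = (13^8)^2 ≡ 93^2 = 8649 ≡ 118 (mod 449)
13^18 = 13^16 · 13^2 ≡ 118 · 169 ≡ 186 (mod 449).
So B = 186. Alice then computes K = B^a mod n = 186^13 mod 449.
186^1 ≡ 186 (mod 449)
186^2 = (186^1)^2 ≡ 186^2 = 34596 ≡ 23 (mod 449)
186^4 = (186^2)^2 ≡ 23^2 = 529 ≡ 80 (mod 449)
186^8 = (186^4)^2 ≡ 80^2 = 6400 ≡ 114 (mod 449)
186^13 = 186^8 · 186^4 · 186^1 ≡ 114 · 80 · 186 ≡ 447 (mod 449).

447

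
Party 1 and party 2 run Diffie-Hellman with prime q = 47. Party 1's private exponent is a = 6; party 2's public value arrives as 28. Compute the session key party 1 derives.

9

Shared key K = 28^6 mod 47.
28^1 ≡ 28 (mod 47)
28^2 = (28^1)^2 ≡ 28^2 = 784 ≡ 32 (mod 47)
28^4 = (28^2)^2 ≡ 32^2 = 1024 ≡ 37 (mod 47)
28^6 = 28^4 · 28^2 ≡ 37 · 32 ≡ 9 (mod 47).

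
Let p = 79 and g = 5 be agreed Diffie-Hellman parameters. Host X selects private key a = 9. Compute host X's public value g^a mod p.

8

Public value = 5^9 mod 79.
5^1 ≡ 5 (mod 79)
5^2 = (5^1)^2 ≡ 5^2 = 25 ≡ 25 (mod 79)
5^4 = (5^2)^2 ≡ 25^2 = 625 ≡ 72 (mod 79)
5^8 = (5^4)^2 ≡ 72^2 = 5184 ≡ 49 (mod 79)
5^9 = 5^8 · 5^1 ≡ 49 · 5 ≡ 8 (mod 79).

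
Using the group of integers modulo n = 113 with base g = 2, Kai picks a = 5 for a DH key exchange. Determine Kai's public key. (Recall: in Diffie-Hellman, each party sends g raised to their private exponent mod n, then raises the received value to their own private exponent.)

32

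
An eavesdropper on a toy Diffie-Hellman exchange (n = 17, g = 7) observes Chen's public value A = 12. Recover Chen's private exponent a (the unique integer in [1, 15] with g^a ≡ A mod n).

Try successive powers of 7 modulo 17:
7^1 ≡ 7
7^2 ≡ 15
7^3 ≡ 3
7^4 ≡ 4
7^5 ≡ 11
7^6 ≡ 9
7^7 ≡ 12
Found: a = 7.

7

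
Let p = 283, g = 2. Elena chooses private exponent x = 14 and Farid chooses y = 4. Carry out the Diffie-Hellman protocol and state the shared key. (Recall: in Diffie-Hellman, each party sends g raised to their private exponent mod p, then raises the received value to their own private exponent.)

Farid sends B = g^y mod p = 2^4 mod 283.
2^1 ≡ 2 (mod 283)
2^2 = (2^1)^2 ≡ 2^2 = 4 ≡ 4 (mod 283)
2^4 = (2^2)^2 ≡ 4^2 = 16 ≡ 16 (mod 283)
So B = 16. Elena then computes K = B^x mod p = 16^14 mod 283.
16^1 ≡ 16 (mod 283)
16^2 = (16^1)^2 ≡ 16^2 = 256 ≡ 256 (mod 283)
16^4 = (16^2)^2 ≡ 256^2 = 65536 ≡ 163 (mod 283)
16^8 = (16^4)^2 ≡ 163^2 = 26569 ≡ 250 (mod 283)
16^14 = 16^8 · 16^4 · 16^2 ≡ 250 · 163 · 256 ≡ 54 (mod 283).

54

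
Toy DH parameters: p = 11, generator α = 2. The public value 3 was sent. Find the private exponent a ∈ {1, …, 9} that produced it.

8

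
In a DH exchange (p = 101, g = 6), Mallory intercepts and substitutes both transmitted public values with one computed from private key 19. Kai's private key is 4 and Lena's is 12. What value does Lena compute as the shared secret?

87

Lena receives Mallory's public value M = 6^19 mod 101 instead of the honest one.
6^1 ≡ 6 (mod 101)
6^2 = (6^1)^2 ≡ 6^2 = 36 ≡ 36 (mod 101)
6^4 = (6^2)^2 ≡ 36^2 = 1296 ≡ 84 (mod 101)
6^8 = (6^4)^2 ≡ 84^2 = 7056 ≡ 87 (mod 101)
6^16 = (6^8)^2 ≡ 87^2 = 7569 ≡ 95 (mod 101)
6^19 = 6^16 · 6^2 · 6^1 ≡ 95 · 36 · 6 ≡ 17 (mod 101).
So M = 17. Lena computes K = M^12 mod 101.
17^1 ≡ 17 (mod 101)
17^2 = (17^1)^2 ≡ 17^2 = 289 ≡ 87 (mod 101)
17^4 = (17^2)^2 ≡ 87^2 = 7569 ≡ 95 (mod 101)
17^8 = (17^4)^2 ≡ 95^2 = 9025 ≡ 36 (mod 101)
17^12 = 17^8 · 17^4 ≡ 36 · 95 ≡ 87 (mod 101).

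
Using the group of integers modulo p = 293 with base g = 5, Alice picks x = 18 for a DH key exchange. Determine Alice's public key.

Public value = 5^18 mod 293.
5^1 ≡ 5 (mod 293)
5^2 = (5^1)^2 ≡ 5^2 = 25 ≡ 25 (mod 293)
5^4 = (5^2)^2 ≡ 25^2 = 625 ≡ 39 (mod 293)
5^8 = (5^4)^2 ≡ 39^2 = 1521 ≡ 56 (mod 293)
5^16 = (5^8)^2 ≡ 56^2 = 3136 ≡ 206 (mod 293)
5^18 = 5^16 · 5^2 ≡ 206 · 25 ≡ 169 (mod 293).

169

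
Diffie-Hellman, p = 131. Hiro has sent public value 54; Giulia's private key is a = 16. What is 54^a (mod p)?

25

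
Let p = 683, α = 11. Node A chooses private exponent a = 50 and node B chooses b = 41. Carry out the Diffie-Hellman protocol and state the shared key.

298

Node A sends A = α^a mod p = 11^50 mod 683.
11^1 ≡ 11 (mod 683)
11^2 = (11^1)^2 ≡ 11^2 = 121 ≡ 121 (mod 683)
11^4 = (11^2)^2 ≡ 121^2 = 14641 ≡ 298 (mod 683)
11^8 = (11^4)^2 ≡ 298^2 = 88804 ≡ 14 (mod 683)
11^16 = (11^8)^2 ≡ 14^2 = 196 ≡ 196 (mod 683)
11^32 = (11^16)^2 ≡ 196^2 = 38416 ≡ 168 (mod 683)
11^50 = 11^32 · 11^16 · 11^2 ≡ 168 · 196 · 121 ≡ 349 (mod 683).
So A = 349. Node B then computes K = A^b mod p = 349^41 mod 683.
349^1 ≡ 349 (mod 683)
349^2 = (349^1)^2 ≡ 349^2 = 121801 ≡ 227 (mod 683)
349^4 = (349^2)^2 ≡ 227^2 = 51529 ≡ 304 (mod 683)
349^8 = (349^4)^2 ≡ 304^2 = 92416 ≡ 211 (mod 683)
349^16 = (349^8)^2 ≡ 211^2 = 44521 ≡ 126 (mod 683)
349^32 = (349^16)^2 ≡ 126^2 = 15876 ≡ 167 (mod 683)
349^41 = 349^32 · 349^8 · 349^1 ≡ 167 · 211 · 349 ≡ 298 (mod 683).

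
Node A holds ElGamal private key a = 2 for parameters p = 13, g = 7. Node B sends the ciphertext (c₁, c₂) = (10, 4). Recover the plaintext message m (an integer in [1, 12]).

Shared mask s = c₁^a mod p = 10^2 mod 13.
10^1 ≡ 10 (mod 13)
10^2 = (10^1)^2 ≡ 10^2 = 100 ≡ 9 (mod 13)
So s = 9; s⁻¹ ≡ 3 (mod 13).
m = c₂ · s⁻¹ mod 13 = 4 · 3 mod 13 = 12.

12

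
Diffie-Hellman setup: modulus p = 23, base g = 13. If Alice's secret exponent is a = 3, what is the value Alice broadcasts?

Public value = 13^3 (mod 23).
13^1 ≡ 13 (mod 23)
13^2 = (13^1)^2 ≡ 13^2 = 169 ≡ 8 (mod 23)
13^3 = 13^2 · 13^1 ≡ 8 · 13 ≡ 12 (mod 23).

12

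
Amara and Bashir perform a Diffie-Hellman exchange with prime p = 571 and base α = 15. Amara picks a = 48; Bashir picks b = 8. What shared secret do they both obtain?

377

Bashir sends B = α^b mod p = 15^8 mod 571.
15^1 ≡ 15 (mod 571)
15^2 = (15^1)^2 ≡ 15^2 = 225 ≡ 225 (mod 571)
15^4 = (15^2)^2 ≡ 225^2 = 50625 ≡ 377 (mod 571)
15^8 = (15^4)^2 ≡ 377^2 = 142129 ≡ 521 (mod 571)
So B = 521. Amara then computes K = B^a mod p = 521^48 mod 571.
521^1 ≡ 521 (mod 571)
521^2 = (521^1)^2 ≡ 521^2 = 271441 ≡ 216 (mod 571)
521^4 = (521^2)^2 ≡ 216^2 = 46656 ≡ 405 (mod 571)
521^8 = (521^4)^2 ≡ 405^2 = 164025 ≡ 148 (mod 571)
521^16 = (521^8)^2 ≡ 148^2 = 21904 ≡ 206 (mod 571)
521^32 = (521^16)^2 ≡ 206^2 = 42436 ≡ 182 (mod 571)
521^48 = 521^32 · 521^16 ≡ 182 · 206 ≡ 377 (mod 571).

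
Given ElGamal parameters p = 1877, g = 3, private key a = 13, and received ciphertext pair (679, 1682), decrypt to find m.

231

Shared mask s = c₁^a mod p = 679^13 mod 1877.
679^1 ≡ 679 (mod 1877)
679^2 = (679^1)^2 ≡ 679^2 = 461041 ≡ 1176 (mod 1877)
679^4 = (679^2)^2 ≡ 1176^2 = 1382976 ≡ 1504 (mod 1877)
679^8 = (679^4)^2 ≡ 1504^2 = 2262016 ≡ 231 (mod 1877)
679^13 = 679^8 · 679^4 · 679^1 ≡ 231 · 1504 · 679 ≡ 1413 (mod 1877).
So s = 1413; s⁻¹ ≡ 894 (mod 1877).
m = c₂ · s⁻¹ mod 1877 = 1682 · 894 mod 1877 = 231.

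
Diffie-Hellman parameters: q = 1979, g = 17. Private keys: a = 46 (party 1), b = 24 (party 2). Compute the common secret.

103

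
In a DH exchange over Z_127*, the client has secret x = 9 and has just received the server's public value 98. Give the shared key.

Shared key K = 98^9 mod 127.
98^1 ≡ 98 (mod 127)
98^2 = (98^1)^2 ≡ 98^2 = 9604 ≡ 79 (mod 127)
98^4 = (98^2)^2 ≡ 79^2 = 6241 ≡ 18 (mod 127)
98^8 = (98^4)^2 ≡ 18^2 = 324 ≡ 70 (mod 127)
98^9 = 98^8 · 98^1 ≡ 70 · 98 ≡ 2 (mod 127).

2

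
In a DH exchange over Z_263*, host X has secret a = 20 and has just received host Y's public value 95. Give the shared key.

22

Shared key K = 95^20 mod 263.
95^1 ≡ 95 (mod 263)
95^2 = (95^1)^2 ≡ 95^2 = 9025 ≡ 83 (mod 263)
95^4 = (95^2)^2 ≡ 83^2 = 6889 ≡ 51 (mod 263)
95^8 = (95^4)^2 ≡ 51^2 = 2601 ≡ 234 (mod 263)
95^16 = (95^8)^2 ≡ 234^2 = 54756 ≡ 52 (mod 263)
95^20 = 95^16 · 95^4 ≡ 52 · 51 ≡ 22 (mod 263).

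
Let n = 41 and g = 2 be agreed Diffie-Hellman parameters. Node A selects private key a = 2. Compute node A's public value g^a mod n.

4

Public value = 2^2 mod 41.
2^1 ≡ 2 (mod 41)
2^2 = (2^1)^2 ≡ 2^2 = 4 ≡ 4 (mod 41)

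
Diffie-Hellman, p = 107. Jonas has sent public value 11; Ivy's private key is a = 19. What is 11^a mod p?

Shared key K = 11^19 mod 107.
11^1 ≡ 11 (mod 107)
11^2 = (11^1)^2 ≡ 11^2 = 121 ≡ 14 (mod 107)
11^4 = (11^2)^2 ≡ 14^2 = 196 ≡ 89 (mod 107)
11^8 = (11^4)^2 ≡ 89^2 = 7921 ≡ 3 (mod 107)
11^16 = (11^8)^2 ≡ 3^2 = 9 ≡ 9 (mod 107)
11^19 = 11^16 · 11^2 · 11^1 ≡ 9 · 14 · 11 ≡ 102 (mod 107).

102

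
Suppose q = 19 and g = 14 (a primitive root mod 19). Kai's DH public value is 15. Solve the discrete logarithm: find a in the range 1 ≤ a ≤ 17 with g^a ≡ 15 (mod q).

Try successive powers of 14 modulo 19:
14^1 ≡ 14
14^2 ≡ 6
14^3 ≡ 8
14^4 ≡ 17
14^5 ≡ 10
14^6 ≡ 7
14^7 ≡ 3
14^8 ≡ 4
14^9 ≡ 18
14^10 ≡ 5
14^11 ≡ 13
14^12 ≡ 11
14^13 ≡ 2
14^14 ≡ 9
14^15 ≡ 12
14^16 ≡ 16
14^17 ≡ 15
Found: a = 17.

17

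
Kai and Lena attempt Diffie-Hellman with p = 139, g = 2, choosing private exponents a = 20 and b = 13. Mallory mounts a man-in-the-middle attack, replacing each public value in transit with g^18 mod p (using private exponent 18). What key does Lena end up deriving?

Lena receives Mallory's public value M = 2^18 mod 139 instead of the honest one.
2^1 ≡ 2 (mod 139)
2^2 = (2^1)^2 ≡ 2^2 = 4 ≡ 4 (mod 139)
2^4 = (2^2)^2 ≡ 4^2 = 16 ≡ 16 (mod 139)
2^8 = (2^4)^2 ≡ 16^2 = 256 ≡ 117 (mod 139)
2^16 = (2^8)^2 ≡ 117^2 = 13689 ≡ 67 (mod 139)
2^18 = 2^16 · 2^2 ≡ 67 · 4 ≡ 129 (mod 139).
So M = 129. Lena computes K = M^13 mod 139.
129^1 ≡ 129 (mod 139)
129^2 = (129^1)^2 ≡ 129^2 = 16641 ≡ 100 (mod 139)
129^4 = (129^2)^2 ≡ 100^2 = 10000 ≡ 131 (mod 139)
129^8 = (129^4)^2 ≡ 131^2 = 17161 ≡ 64 (mod 139)
129^13 = 129^8 · 129^4 · 129^1 ≡ 64 · 131 · 129 ≡ 116 (mod 139).

116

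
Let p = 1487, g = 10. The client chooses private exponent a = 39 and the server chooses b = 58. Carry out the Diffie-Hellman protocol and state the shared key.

The client sends A = g^a mod p = 10^39 mod 1487.
10^1 ≡ 10 (mod 1487)
10^2 = (10^1)^2 ≡ 10^2 = 100 ≡ 100 (mod 1487)
10^4 = (10^2)^2 ≡ 100^2 = 10000 ≡ 1078 (mod 1487)
10^8 = (10^4)^2 ≡ 1078^2 = 1162084 ≡ 737 (mod 1487)
10^16 = (10^8)^2 ≡ 737^2 = 543169 ≡ 414 (mod 1487)
10^32 = (10^16)^2 ≡ 414^2 = 171396 ≡ 391 (mod 1487)
10^39 = 10^32 · 10^4 · 10^2 · 10^1 ≡ 391 · 1078 · 100 · 10 ≡ 415 (mod 1487).
So A = 415. The server then computes K = A^b mod p = 415^58 mod 1487.
415^1 ≡ 415 (mod 1487)
415^2 = (415^1)^2 ≡ 415^2 = 172225 ≡ 1220 (mod 1487)
415^4 = (415^2)^2 ≡ 1220^2 = 1488400 ≡ 1400 (mod 1487)
415^8 = (415^4)^2 ≡ 1400^2 = 1960000 ≡ 134 (mod 1487)
415^16 = (415^8)^2 ≡ 134^2 = 17956 ≡ 112 (mod 1487)
415^32 = (415^16)^2 ≡ 112^2 = 12544 ≡ 648 (mod 1487)
415^58 = 415^32 · 415^16 · 415^8 · 415^2 ≡ 648 · 112 · 134 · 1220 ≡ 551 (mod 1487).

551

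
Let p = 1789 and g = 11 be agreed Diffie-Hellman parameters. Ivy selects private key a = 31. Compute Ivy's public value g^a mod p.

762

Public value = 11^31 mod 1789.
11^1 ≡ 11 (mod 1789)
11^2 = (11^1)^2 ≡ 11^2 = 121 ≡ 121 (mod 1789)
11^4 = (11^2)^2 ≡ 121^2 = 14641 ≡ 329 (mod 1789)
11^8 = (11^4)^2 ≡ 329^2 = 108241 ≡ 901 (mod 1789)
11^16 = (11^8)^2 ≡ 901^2 = 811801 ≡ 1384 (mod 1789)
11^31 = 11^16 · 11^8 · 11^4 · 11^2 · 11^1 ≡ 1384 · 901 · 329 · 121 · 11 ≡ 762 (mod 1789).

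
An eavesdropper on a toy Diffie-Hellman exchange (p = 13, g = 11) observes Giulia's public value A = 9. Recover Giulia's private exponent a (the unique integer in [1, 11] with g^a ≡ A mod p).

8

Try successive powers of 11 modulo 13:
11^1 ≡ 11
11^2 ≡ 4
11^3 ≡ 5
11^4 ≡ 3
11^5 ≡ 7
11^6 ≡ 12
11^7 ≡ 2
11^8 ≡ 9
Found: a = 8.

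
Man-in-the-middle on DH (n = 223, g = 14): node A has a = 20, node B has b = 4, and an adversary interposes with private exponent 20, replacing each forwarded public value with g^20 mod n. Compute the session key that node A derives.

Node A receives an adversary's public value M = 14^20 mod 223 instead of the honest one.
14^1 ≡ 14 (mod 223)
14^2 = (14^1)^2 ≡ 14^2 = 196 ≡ 196 (mod 223)
14^4 = (14^2)^2 ≡ 196^2 = 38416 ≡ 60 (mod 223)
14^8 = (14^4)^2 ≡ 60^2 = 3600 ≡ 32 (mod 223)
14^16 = (14^8)^2 ≡ 32^2 = 1024 ≡ 132 (mod 223)
14^20 = 14^16 · 14^4 ≡ 132 · 60 ≡ 115 (mod 223).
So M = 115. Node A computes K = M^20 mod 223.
115^1 ≡ 115 (mod 223)
115^2 = (115^1)^2 ≡ 115^2 = 13225 ≡ 68 (mod 223)
115^4 = (115^2)^2 ≡ 68^2 = 4624 ≡ 164 (mod 223)
115^8 = (115^4)^2 ≡ 164^2 = 26896 ≡ 136 (mod 223)
115^16 = (115^8)^2 ≡ 136^2 = 18496 ≡ 210 (mod 223)
115^20 = 115^16 · 115^4 ≡ 210 · 164 ≡ 98 (mod 223).

98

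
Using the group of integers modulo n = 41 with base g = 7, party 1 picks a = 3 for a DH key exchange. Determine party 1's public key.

15

Public value = 7^3 (mod 41).
7^1 ≡ 7 (mod 41)
7^2 = (7^1)^2 ≡ 7^2 = 49 ≡ 8 (mod 41)
7^3 = 7^2 · 7^1 ≡ 8 · 7 ≡ 15 (mod 41).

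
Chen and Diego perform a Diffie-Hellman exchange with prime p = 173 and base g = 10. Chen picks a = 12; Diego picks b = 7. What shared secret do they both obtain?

Chen sends A = g^a mod p = 10^12 mod 173.
10^1 ≡ 10 (mod 173)
10^2 = (10^1)^2 ≡ 10^2 = 100 ≡ 100 (mod 173)
10^4 = (10^2)^2 ≡ 100^2 = 10000 ≡ 139 (mod 173)
10^8 = (10^4)^2 ≡ 139^2 = 19321 ≡ 118 (mod 173)
10^12 = 10^8 · 10^4 ≡ 118 · 139 ≡ 140 (mod 173).
So A = 140. Diego then computes K = A^b mod p = 140^7 mod 173.
140^1 ≡ 140 (mod 173)
140^2 = (140^1)^2 ≡ 140^2 = 19600 ≡ 51 (mod 173)
140^4 = (140^2)^2 ≡ 51^2 = 2601 ≡ 6 (mod 173)
140^7 = 140^4 · 140^2 · 140^1 ≡ 6 · 51 · 140 ≡ 109 (mod 173).

109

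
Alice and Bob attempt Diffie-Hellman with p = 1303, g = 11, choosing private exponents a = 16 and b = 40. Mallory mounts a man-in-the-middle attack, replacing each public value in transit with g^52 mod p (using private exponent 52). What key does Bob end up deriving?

1275

Bob receives Mallory's public value M = 11^52 mod 1303 instead of the honest one.
11^1 ≡ 11 (mod 1303)
11^2 = (11^1)^2 ≡ 11^2 = 121 ≡ 121 (mod 1303)
11^4 = (11^2)^2 ≡ 121^2 = 14641 ≡ 308 (mod 1303)
11^8 = (11^4)^2 ≡ 308^2 = 94864 ≡ 1048 (mod 1303)
11^16 = (11^8)^2 ≡ 1048^2 = 1098304 ≡ 1178 (mod 1303)
11^32 = (11^16)^2 ≡ 1178^2 = 1387684 ≡ 1292 (mod 1303)
11^52 = 11^32 · 11^16 · 11^4 ≡ 1292 · 1178 · 308 ≡ 25 (mod 1303).
So M = 25. Bob computes K = M^40 mod 1303.
25^1 ≡ 25 (mod 1303)
25^2 = (25^1)^2 ≡ 25^2 = 625 ≡ 625 (mod 1303)
25^4 = (25^2)^2 ≡ 625^2 = 390625 ≡ 1028 (mod 1303)
25^8 = (25^4)^2 ≡ 1028^2 = 1056784 ≡ 51 (mod 1303)
25^16 = (25^8)^2 ≡ 51^2 = 2601 ≡ 1298 (mod 1303)
25^32 = (25^16)^2 ≡ 1298^2 = 1684804 ≡ 25 (mod 1303)
25^40 = 25^32 · 25^8 ≡ 25 · 51 ≡ 1275 (mod 1303).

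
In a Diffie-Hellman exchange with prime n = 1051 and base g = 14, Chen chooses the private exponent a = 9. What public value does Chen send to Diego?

Public value = 14^9 (mod 1051).
14^1 ≡ 14 (mod 1051)
14^2 = (14^1)^2 ≡ 14^2 = 196 ≡ 196 (mod 1051)
14^4 = (14^2)^2 ≡ 196^2 = 38416 ≡ 580 (mod 1051)
14^8 = (14^4)^2 ≡ 580^2 = 336400 ≡ 80 (mod 1051)
14^9 = 14^8 · 14^1 ≡ 80 · 14 ≡ 69 (mod 1051).

69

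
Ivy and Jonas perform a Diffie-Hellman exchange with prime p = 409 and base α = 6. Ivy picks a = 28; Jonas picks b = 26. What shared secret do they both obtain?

Ivy sends A = α^a mod p = 6^28 mod 409.
6^1 ≡ 6 (mod 409)
6^2 = (6^1)^2 ≡ 6^2 = 36 ≡ 36 (mod 409)
6^4 = (6^2)^2 ≡ 36^2 = 1296 ≡ 69 (mod 409)
6^8 = (6^4)^2 ≡ 69^2 = 4761 ≡ 262 (mod 409)
6^16 = (6^8)^2 ≡ 262^2 = 68644 ≡ 341 (mod 409)
6^28 = 6^16 · 6^8 · 6^4 ≡ 341 · 262 · 69 ≡ 150 (mod 409).
So A = 150. Jonas then computes K = A^b mod p = 150^26 mod 409.
150^1 ≡ 150 (mod 409)
150^2 = (150^1)^2 ≡ 150^2 = 22500 ≡ 5 (mod 409)
150^4 = (150^2)^2 ≡ 5^2 = 25 ≡ 25 (mod 409)
150^8 = (150^4)^2 ≡ 25^2 = 625 ≡ 216 (mod 409)
150^16 = (150^8)^2 ≡ 216^2 = 46656 ≡ 30 (mod 409)
150^26 = 150^16 · 150^8 · 150^2 ≡ 30 · 216 · 5 ≡ 89 (mod 409).

89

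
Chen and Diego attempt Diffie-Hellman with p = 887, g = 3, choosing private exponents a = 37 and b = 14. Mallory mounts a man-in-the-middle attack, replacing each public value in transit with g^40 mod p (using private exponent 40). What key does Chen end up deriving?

Chen receives Mallory's public value M = 3^40 mod 887 instead of the honest one.
3^1 ≡ 3 (mod 887)
3^2 = (3^1)^2 ≡ 3^2 = 9 ≡ 9 (mod 887)
3^4 = (3^2)^2 ≡ 9^2 = 81 ≡ 81 (mod 887)
3^8 = (3^4)^2 ≡ 81^2 = 6561 ≡ 352 (mod 887)
3^16 = (3^8)^2 ≡ 352^2 = 123904 ≡ 611 (mod 887)
3^32 = (3^16)^2 ≡ 611^2 = 373321 ≡ 781 (mod 887)
3^40 = 3^32 · 3^8 ≡ 781 · 352 ≡ 829 (mod 887).
So M = 829. Chen computes K = M^37 mod 887.
829^1 ≡ 829 (mod 887)
829^2 = (829^1)^2 ≡ 829^2 = 687241 ≡ 703 (mod 887)
829^4 = (829^2)^2 ≡ 703^2 = 494209 ≡ 150 (mod 887)
829^8 = (829^4)^2 ≡ 150^2 = 22500 ≡ 325 (mod 887)
829^16 = (829^8)^2 ≡ 325^2 = 105625 ≡ 72 (mod 887)
829^32 = (829^16)^2 ≡ 72^2 = 5184 ≡ 749 (mod 887)
829^37 = 829^32 · 829^4 · 829^1 ≡ 749 · 150 · 829 ≡ 489 (mod 887).

489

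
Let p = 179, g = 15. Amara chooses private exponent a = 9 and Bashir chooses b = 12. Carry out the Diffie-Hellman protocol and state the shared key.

156

Bashir sends B = g^b mod p = 15^12 mod 179.
15^1 ≡ 15 (mod 179)
15^2 = (15^1)^2 ≡ 15^2 = 225 ≡ 46 (mod 179)
15^4 = (15^2)^2 ≡ 46^2 = 2116 ≡ 147 (mod 179)
15^8 = (15^4)^2 ≡ 147^2 = 21609 ≡ 129 (mod 179)
15^12 = 15^8 · 15^4 ≡ 129 · 147 ≡ 168 (mod 179).
So B = 168. Amara then computes K = B^a mod p = 168^9 mod 179.
168^1 ≡ 168 (mod 179)
168^2 = (168^1)^2 ≡ 168^2 = 28224 ≡ 121 (mod 179)
168^4 = (168^2)^2 ≡ 121^2 = 14641 ≡ 142 (mod 179)
168^8 = (168^4)^2 ≡ 142^2 = 20164 ≡ 116 (mod 179)
168^9 = 168^8 · 168^1 ≡ 116 · 168 ≡ 156 (mod 179).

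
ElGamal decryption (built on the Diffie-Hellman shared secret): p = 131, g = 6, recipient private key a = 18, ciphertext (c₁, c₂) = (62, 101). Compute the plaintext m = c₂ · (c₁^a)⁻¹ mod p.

Shared mask s = c₁^a mod p = 62^18 mod 131.
62^1 ≡ 62 (mod 131)
62^2 = (62^1)^2 ≡ 62^2 = 3844 ≡ 45 (mod 131)
62^4 = (62^2)^2 ≡ 45^2 = 2025 ≡ 60 (mod 131)
62^8 = (62^4)^2 ≡ 60^2 = 3600 ≡ 63 (mod 131)
62^16 = (62^8)^2 ≡ 63^2 = 3969 ≡ 39 (mod 131)
62^18 = 62^16 · 62^2 ≡ 39 · 45 ≡ 52 (mod 131).
So s = 52; s⁻¹ ≡ 63 (mod 131).
m = c₂ · s⁻¹ mod 131 = 101 · 63 mod 131 = 75.

75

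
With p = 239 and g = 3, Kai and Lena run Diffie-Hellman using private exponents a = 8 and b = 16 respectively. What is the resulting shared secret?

85

Kai sends A = g^a mod p = 3^8 mod 239.
3^1 ≡ 3 (mod 239)
3^2 = (3^1)^2 ≡ 3^2 = 9 ≡ 9 (mod 239)
3^4 = (3^2)^2 ≡ 9^2 = 81 ≡ 81 (mod 239)
3^8 = (3^4)^2 ≡ 81^2 = 6561 ≡ 108 (mod 239)
So A = 108. Lena then computes K = A^b mod p = 108^16 mod 239.
108^1 ≡ 108 (mod 239)
108^2 = (108^1)^2 ≡ 108^2 = 11664 ≡ 192 (mod 239)
108^4 = (108^2)^2 ≡ 192^2 = 36864 ≡ 58 (mod 239)
108^8 = (108^4)^2 ≡ 58^2 = 3364 ≡ 18 (mod 239)
108^16 = (108^8)^2 ≡ 18^2 = 324 ≡ 85 (mod 239)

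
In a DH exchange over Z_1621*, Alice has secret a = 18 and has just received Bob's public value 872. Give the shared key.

Shared key K = 872^18 mod 1621.
872^1 ≡ 872 (mod 1621)
872^2 = (872^1)^2 ≡ 872^2 = 760384 ≡ 135 (mod 1621)
872^4 = (872^2)^2 ≡ 135^2 = 18225 ≡ 394 (mod 1621)
872^8 = (872^4)^2 ≡ 394^2 = 155236 ≡ 1241 (mod 1621)
872^16 = (872^8)^2 ≡ 1241^2 = 1540081 ≡ 131 (mod 1621)
872^18 = 872^16 · 872^2 ≡ 131 · 135 ≡ 1475 (mod 1621).

1475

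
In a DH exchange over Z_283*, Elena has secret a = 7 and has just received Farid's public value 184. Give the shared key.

187

Shared key K = 184^7 mod 283.
184^1 ≡ 184 (mod 283)
184^2 = (184^1)^2 ≡ 184^2 = 33856 ≡ 179 (mod 283)
184^4 = (184^2)^2 ≡ 179^2 = 32041 ≡ 62 (mod 283)
184^7 = 184^4 · 184^2 · 184^1 ≡ 62 · 179 · 184 ≡ 187 (mod 283).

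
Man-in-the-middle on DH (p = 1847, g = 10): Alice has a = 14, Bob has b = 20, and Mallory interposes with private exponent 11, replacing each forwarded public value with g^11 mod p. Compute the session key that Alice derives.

760

Alice receives Mallory's public value M = 10^11 mod 1847 instead of the honest one.
10^1 ≡ 10 (mod 1847)
10^2 = (10^1)^2 ≡ 10^2 = 100 ≡ 100 (mod 1847)
10^4 = (10^2)^2 ≡ 100^2 = 10000 ≡ 765 (mod 1847)
10^8 = (10^4)^2 ≡ 765^2 = 585225 ≡ 1573 (mod 1847)
10^11 = 10^8 · 10^2 · 10^1 ≡ 1573 · 100 · 10 ≡ 1203 (mod 1847).
So M = 1203. Alice computes K = M^14 mod 1847.
1203^1 ≡ 1203 (mod 1847)
1203^2 = (1203^1)^2 ≡ 1203^2 = 1447209 ≡ 1008 (mod 1847)
1203^4 = (1203^2)^2 ≡ 1008^2 = 1016064 ≡ 214 (mod 1847)
1203^8 = (1203^4)^2 ≡ 214^2 = 45796 ≡ 1468 (mod 1847)
1203^14 = 1203^8 · 1203^4 · 1203^2 ≡ 1468 · 214 · 1008 ≡ 760 (mod 1847).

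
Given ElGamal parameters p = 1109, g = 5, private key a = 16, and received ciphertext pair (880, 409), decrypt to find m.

982

Shared mask s = c₁^a mod p = 880^16 mod 1109.
880^1 ≡ 880 (mod 1109)
880^2 = (880^1)^2 ≡ 880^2 = 774400 ≡ 318 (mod 1109)
880^4 = (880^2)^2 ≡ 318^2 = 101124 ≡ 205 (mod 1109)
880^8 = (880^4)^2 ≡ 205^2 = 42025 ≡ 992 (mod 1109)
880^16 = (880^8)^2 ≡ 992^2 = 984064 ≡ 381 (mod 1109)
So s = 381; s⁻¹ ≡ 946 (mod 1109).
m = c₂ · s⁻¹ mod 1109 = 409 · 946 mod 1109 = 982.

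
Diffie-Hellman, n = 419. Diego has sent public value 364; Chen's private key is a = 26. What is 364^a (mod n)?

145

Shared key K = 364^26 mod 419.
364^1 ≡ 364 (mod 419)
364^2 = (364^1)^2 ≡ 364^2 = 132496 ≡ 92 (mod 419)
364^4 = (364^2)^2 ≡ 92^2 = 8464 ≡ 84 (mod 419)
364^8 = (364^4)^2 ≡ 84^2 = 7056 ≡ 352 (mod 419)
364^16 = (364^8)^2 ≡ 352^2 = 123904 ≡ 299 (mod 419)
364^26 = 364^16 · 364^8 · 364^2 ≡ 299 · 352 · 92 ≡ 145 (mod 419).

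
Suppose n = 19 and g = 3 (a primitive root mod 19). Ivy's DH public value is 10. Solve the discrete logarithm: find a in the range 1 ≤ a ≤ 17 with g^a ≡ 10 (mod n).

Try successive powers of 3 modulo 19:
3^1 ≡ 3
3^2 ≡ 9
3^3 ≡ 8
3^4 ≡ 5
3^5 ≡ 15
3^6 ≡ 7
3^7 ≡ 2
3^8 ≡ 6
3^9 ≡ 18
3^10 ≡ 16
3^11 ≡ 10
Found: a = 11.

11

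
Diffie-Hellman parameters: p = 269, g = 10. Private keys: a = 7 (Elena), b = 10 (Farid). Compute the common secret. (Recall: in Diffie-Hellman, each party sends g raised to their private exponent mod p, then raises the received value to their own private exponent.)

Farid sends B = g^b mod p = 10^10 mod 269.
10^1 ≡ 10 (mod 269)
10^2 = (10^1)^2 ≡ 10^2 = 100 ≡ 100 (mod 269)
10^4 = (10^2)^2 ≡ 100^2 = 10000 ≡ 47 (mod 269)
10^8 = (10^4)^2 ≡ 47^2 = 2209 ≡ 57 (mod 269)
10^10 = 10^8 · 10^2 ≡ 57 · 100 ≡ 51 (mod 269).
So B = 51. Elena then computes K = B^a mod p = 51^7 mod 269.
51^1 ≡ 51 (mod 269)
51^2 = (51^1)^2 ≡ 51^2 = 2601 ≡ 180 (mod 269)
51^4 = (51^2)^2 ≡ 180^2 = 32400 ≡ 120 (mod 269)
51^7 = 51^4 · 51^2 · 51^1 ≡ 120 · 180 · 51 ≡ 45 (mod 269).

45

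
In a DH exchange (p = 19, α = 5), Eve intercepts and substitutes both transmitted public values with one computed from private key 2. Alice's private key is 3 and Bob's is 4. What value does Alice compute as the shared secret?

Alice receives Eve's public value M = 5^2 mod 19 instead of the honest one.
5^1 ≡ 5 (mod 19)
5^2 = (5^1)^2 ≡ 5^2 = 25 ≡ 6 (mod 19)
So M = 6. Alice computes K = M^3 mod 19.
6^1 ≡ 6 (mod 19)
6^2 = (6^1)^2 ≡ 6^2 = 36 ≡ 17 (mod 19)
6^3 = 6^2 · 6^1 ≡ 17 · 6 ≡ 7 (mod 19).

7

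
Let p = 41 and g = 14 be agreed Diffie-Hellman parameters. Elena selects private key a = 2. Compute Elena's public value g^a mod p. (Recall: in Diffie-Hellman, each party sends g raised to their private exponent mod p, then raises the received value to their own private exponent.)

Public value = 14^2 mod 41.
14^1 ≡ 14 (mod 41)
14^2 = (14^1)^2 ≡ 14^2 = 196 ≡ 32 (mod 41)

32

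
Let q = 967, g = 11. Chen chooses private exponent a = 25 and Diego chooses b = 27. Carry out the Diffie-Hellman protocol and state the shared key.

Diego sends B = g^b mod q = 11^27 mod 967.
11^1 ≡ 11 (mod 967)
11^2 = (11^1)^2 ≡ 11^2 = 121 ≡ 121 (mod 967)
11^4 = (11^2)^2 ≡ 121^2 = 14641 ≡ 136 (mod 967)
11^8 = (11^4)^2 ≡ 136^2 = 18496 ≡ 123 (mod 967)
11^16 = (11^8)^2 ≡ 123^2 = 15129 ≡ 624 (mod 967)
11^27 = 11^16 · 11^8 · 11^2 · 11^1 ≡ 624 · 123 · 121 · 11 ≡ 131 (mod 967).
So B = 131. Chen then computes K = B^a mod q = 131^25 mod 967.
131^1 ≡ 131 (mod 967)
131^2 = (131^1)^2 ≡ 131^2 = 17161 ≡ 722 (mod 967)
131^4 = (131^2)^2 ≡ 722^2 = 521284 ≡ 71 (mod 967)
131^8 = (131^4)^2 ≡ 71^2 = 5041 ≡ 206 (mod 967)
131^16 = (131^8)^2 ≡ 206^2 = 42436 ≡ 855 (mod 967)
131^25 = 131^16 · 131^8 · 131^1 ≡ 855 · 206 · 131 ≡ 410 (mod 967).

410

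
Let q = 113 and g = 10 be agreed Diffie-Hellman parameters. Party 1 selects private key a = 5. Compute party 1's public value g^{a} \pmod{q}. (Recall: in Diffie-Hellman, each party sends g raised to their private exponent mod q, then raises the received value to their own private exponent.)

Public value = 10^{5} \pmod{113}.
10^1 ≡ 10 (mod 113)
10^2 = (10^1)^2 ≡ 10^2 = 100 ≡ 100 (mod 113)
10^4 = (10^2)^2 ≡ 100^2 = 10000 ≡ 56 (mod 113)
10^5 = 10^4 · 10^1 ≡ 56 · 10 ≡ 108 (mod 113).

108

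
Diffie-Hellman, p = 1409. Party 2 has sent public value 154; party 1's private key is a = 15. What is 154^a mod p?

948

Shared key K = 154^15 mod 1409.
154^1 ≡ 154 (mod 1409)
154^2 = (154^1)^2 ≡ 154^2 = 23716 ≡ 1172 (mod 1409)
154^4 = (154^2)^2 ≡ 1172^2 = 1373584 ≡ 1218 (mod 1409)
154^8 = (154^4)^2 ≡ 1218^2 = 1483524 ≡ 1256 (mod 1409)
154^15 = 154^8 · 154^4 · 154^2 · 154^1 ≡ 1256 · 1218 · 1172 · 154 ≡ 948 (mod 1409).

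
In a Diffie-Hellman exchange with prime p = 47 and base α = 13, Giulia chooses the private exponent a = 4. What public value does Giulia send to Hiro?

32

Public value = 13^4 (mod 47).
13^1 ≡ 13 (mod 47)
13^2 = (13^1)^2 ≡ 13^2 = 169 ≡ 28 (mod 47)
13^4 = (13^2)^2 ≡ 28^2 = 784 ≡ 32 (mod 47)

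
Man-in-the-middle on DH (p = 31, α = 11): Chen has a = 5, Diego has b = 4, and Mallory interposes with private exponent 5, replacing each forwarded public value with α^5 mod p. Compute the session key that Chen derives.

Chen receives Mallory's public value M = 11^5 mod 31 instead of the honest one.
11^1 ≡ 11 (mod 31)
11^2 = (11^1)^2 ≡ 11^2 = 121 ≡ 28 (mod 31)
11^4 = (11^2)^2 ≡ 28^2 = 784 ≡ 9 (mod 31)
11^5 = 11^4 · 11^1 ≡ 9 · 11 ≡ 6 (mod 31).
So M = 6. Chen computes K = M^5 mod 31.
6^1 ≡ 6 (mod 31)
6^2 = (6^1)^2 ≡ 6^2 = 36 ≡ 5 (mod 31)
6^4 = (6^2)^2 ≡ 5^2 = 25 ≡ 25 (mod 31)
6^5 = 6^4 · 6^1 ≡ 25 · 6 ≡ 26 (mod 31).

26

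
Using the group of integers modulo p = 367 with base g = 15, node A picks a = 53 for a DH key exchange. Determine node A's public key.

Public value = 15^53 mod 367.
15^1 ≡ 15 (mod 367)
15^2 = (15^1)^2 ≡ 15^2 = 225 ≡ 225 (mod 367)
15^4 = (15^2)^2 ≡ 225^2 = 50625 ≡ 346 (mod 367)
15^8 = (15^4)^2 ≡ 346^2 = 119716 ≡ 74 (mod 367)
15^16 = (15^8)^2 ≡ 74^2 = 5476 ≡ 338 (mod 367)
15^32 = (15^16)^2 ≡ 338^2 = 114244 ≡ 107 (mod 367)
15^53 = 15^32 · 15^16 · 15^4 · 15^1 ≡ 107 · 338 · 346 · 15 ≡ 124 (mod 367).

124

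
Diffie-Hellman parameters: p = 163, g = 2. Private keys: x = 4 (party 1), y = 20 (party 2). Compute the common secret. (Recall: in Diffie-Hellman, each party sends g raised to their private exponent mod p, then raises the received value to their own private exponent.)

81

Party 2 sends B = g^y mod p = 2^20 mod 163.
2^1 ≡ 2 (mod 163)
2^2 = (2^1)^2 ≡ 2^2 = 4 ≡ 4 (mod 163)
2^4 = (2^2)^2 ≡ 4^2 = 16 ≡ 16 (mod 163)
2^8 = (2^4)^2 ≡ 16^2 = 256 ≡ 93 (mod 163)
2^16 = (2^8)^2 ≡ 93^2 = 8649 ≡ 10 (mod 163)
2^20 = 2^16 · 2^4 ≡ 10 · 16 ≡ 160 (mod 163).
So B = 160. Party 1 then computes K = B^x mod p = 160^4 mod 163.
160^1 ≡ 160 (mod 163)
160^2 = (160^1)^2 ≡ 160^2 = 25600 ≡ 9 (mod 163)
160^4 = (160^2)^2 ≡ 9^2 = 81 ≡ 81 (mod 163)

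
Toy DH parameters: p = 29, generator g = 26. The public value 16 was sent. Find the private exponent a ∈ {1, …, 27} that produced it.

Try successive powers of 26 modulo 29:
26^1 ≡ 26
26^2 ≡ 9
26^3 ≡ 2
26^4 ≡ 23
26^5 ≡ 18
26^6 ≡ 4
26^7 ≡ 17
26^8 ≡ 7
26^9 ≡ 8
26^10 ≡ 5
26^11 ≡ 14
26^12 ≡ 16
Found: a = 12.

12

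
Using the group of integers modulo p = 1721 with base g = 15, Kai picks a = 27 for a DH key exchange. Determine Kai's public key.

1693

Public value = 15^27 (mod 1721).
15^1 ≡ 15 (mod 1721)
15^2 = (15^1)^2 ≡ 15^2 = 225 ≡ 225 (mod 1721)
15^4 = (15^2)^2 ≡ 225^2 = 50625 ≡ 716 (mod 1721)
15^8 = (15^4)^2 ≡ 716^2 = 512656 ≡ 1519 (mod 1721)
15^16 = (15^8)^2 ≡ 1519^2 = 2307361 ≡ 1221 (mod 1721)
15^27 = 15^16 · 15^8 · 15^2 · 15^1 ≡ 1221 · 1519 · 225 · 15 ≡ 1693 (mod 1721).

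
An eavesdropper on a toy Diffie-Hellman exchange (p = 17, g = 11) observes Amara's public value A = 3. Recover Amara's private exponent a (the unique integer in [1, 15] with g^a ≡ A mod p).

7

Try successive powers of 11 modulo 17:
11^1 ≡ 11
11^2 ≡ 2
11^3 ≡ 5
11^4 ≡ 4
11^5 ≡ 10
11^6 ≡ 8
11^7 ≡ 3
Found: a = 7.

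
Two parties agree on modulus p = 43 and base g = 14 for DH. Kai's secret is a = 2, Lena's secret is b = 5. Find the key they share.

13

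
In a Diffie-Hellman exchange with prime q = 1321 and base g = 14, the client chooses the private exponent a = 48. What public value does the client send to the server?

270

Public value = 14^48 (mod 1321).
14^1 ≡ 14 (mod 1321)
14^2 = (14^1)^2 ≡ 14^2 = 196 ≡ 196 (mod 1321)
14^4 = (14^2)^2 ≡ 196^2 = 38416 ≡ 107 (mod 1321)
14^8 = (14^4)^2 ≡ 107^2 = 11449 ≡ 881 (mod 1321)
14^16 = (14^8)^2 ≡ 881^2 = 776161 ≡ 734 (mod 1321)
14^32 = (14^16)^2 ≡ 734^2 = 538756 ≡ 1109 (mod 1321)
14^48 = 14^32 · 14^16 ≡ 1109 · 734 ≡ 270 (mod 1321).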